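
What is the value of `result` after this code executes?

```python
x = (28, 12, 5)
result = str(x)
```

x = (28, 12, 5); result = '(28, 12, 5)'

'(28, 12, 5)'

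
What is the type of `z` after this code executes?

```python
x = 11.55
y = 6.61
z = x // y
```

float // float = float

float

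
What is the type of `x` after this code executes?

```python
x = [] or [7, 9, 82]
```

'or' returns first truthy value (list)

list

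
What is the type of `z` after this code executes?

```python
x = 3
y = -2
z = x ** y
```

int ** negative = float

float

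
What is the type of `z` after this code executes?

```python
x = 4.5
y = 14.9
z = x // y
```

float // float = float

float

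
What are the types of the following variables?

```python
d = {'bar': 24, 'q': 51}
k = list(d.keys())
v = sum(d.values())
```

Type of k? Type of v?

list() converts to list; sum of ints is int

list, int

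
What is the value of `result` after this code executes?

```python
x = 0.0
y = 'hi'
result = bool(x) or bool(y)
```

x = 0.0; y = 'hi'; result = True

True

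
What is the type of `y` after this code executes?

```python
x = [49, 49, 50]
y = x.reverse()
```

list.reverse() returns None

NoneType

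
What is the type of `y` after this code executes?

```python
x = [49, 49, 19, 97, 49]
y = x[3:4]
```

Slicing a list returns a list

list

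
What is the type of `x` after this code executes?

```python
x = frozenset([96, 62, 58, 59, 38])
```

frozenset() returns frozenset

frozenset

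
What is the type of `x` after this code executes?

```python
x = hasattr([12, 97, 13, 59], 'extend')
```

hasattr() returns bool

bool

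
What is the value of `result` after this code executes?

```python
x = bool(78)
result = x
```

x = True; result = True

True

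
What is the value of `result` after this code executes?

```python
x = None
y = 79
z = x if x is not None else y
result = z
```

x = None; y = 79; z = 79; result = 79

79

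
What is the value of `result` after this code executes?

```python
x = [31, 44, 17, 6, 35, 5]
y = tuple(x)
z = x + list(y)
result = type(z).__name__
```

x is list; y is tuple; z is list; result = 'list'

'list'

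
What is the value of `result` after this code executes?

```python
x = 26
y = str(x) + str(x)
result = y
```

x = 26; y = '2626'; result = '2626'

'2626'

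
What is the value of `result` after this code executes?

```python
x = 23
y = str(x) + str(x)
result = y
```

x = 23; y = '2323'; result = '2323'

'2323'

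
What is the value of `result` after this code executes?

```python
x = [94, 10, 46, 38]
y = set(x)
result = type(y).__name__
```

x is list; y is set; result = 'set'

'set'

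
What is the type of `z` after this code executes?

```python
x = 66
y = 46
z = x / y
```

int / int = float

float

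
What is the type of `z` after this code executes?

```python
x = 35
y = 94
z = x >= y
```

Comparison returns bool

bool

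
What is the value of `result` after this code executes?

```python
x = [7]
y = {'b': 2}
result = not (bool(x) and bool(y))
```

x = [7]; y = {'b': 2}; result = False

False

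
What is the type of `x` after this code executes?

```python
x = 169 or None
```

'or' returns first truthy value

int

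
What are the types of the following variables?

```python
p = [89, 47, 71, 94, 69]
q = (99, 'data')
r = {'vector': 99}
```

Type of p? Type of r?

p is assigned a list literal (square brackets); r is assigned a dict literal ({key: value})

list, dict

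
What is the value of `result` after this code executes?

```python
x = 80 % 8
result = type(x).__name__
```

x is int; result = 'int'

'int'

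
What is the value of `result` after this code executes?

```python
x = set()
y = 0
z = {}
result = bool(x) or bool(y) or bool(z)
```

x = set(); y = 0; z = {}; result = False

False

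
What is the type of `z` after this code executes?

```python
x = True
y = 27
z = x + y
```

bool + int = int (bool is subclass of int)

int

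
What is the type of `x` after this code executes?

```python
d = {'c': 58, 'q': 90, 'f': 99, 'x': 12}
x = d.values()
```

.values() returns dict_values view

dict_values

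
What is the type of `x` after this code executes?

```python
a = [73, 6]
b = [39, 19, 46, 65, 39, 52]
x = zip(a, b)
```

zip() returns a zip object

zip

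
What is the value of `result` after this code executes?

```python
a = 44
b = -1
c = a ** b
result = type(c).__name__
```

a is int; b is int; c is float; result = 'float'

'float'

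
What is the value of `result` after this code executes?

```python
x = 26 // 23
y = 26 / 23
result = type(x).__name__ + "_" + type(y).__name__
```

x is int; y is float; result = 'int_float'

'int_float'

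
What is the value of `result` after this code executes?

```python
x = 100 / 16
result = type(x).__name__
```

x is float; result = 'float'

'float'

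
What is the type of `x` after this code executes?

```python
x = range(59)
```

range() returns a range object

range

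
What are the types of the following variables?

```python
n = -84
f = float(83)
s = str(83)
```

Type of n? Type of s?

n is assigned a bare integer (no decimal point), so it is an int; s is assigned the result of calling str(), which returns a str

int, str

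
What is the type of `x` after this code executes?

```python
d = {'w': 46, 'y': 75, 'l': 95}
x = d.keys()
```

.keys() returns dict_keys view

dict_keys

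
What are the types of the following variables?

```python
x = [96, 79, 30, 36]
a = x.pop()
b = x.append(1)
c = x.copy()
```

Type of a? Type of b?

pop() returns element; append() returns None

int, NoneType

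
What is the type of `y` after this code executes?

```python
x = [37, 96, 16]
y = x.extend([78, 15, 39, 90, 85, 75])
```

list.extend() returns None

NoneType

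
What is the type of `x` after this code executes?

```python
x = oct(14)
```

oct() returns str representation

str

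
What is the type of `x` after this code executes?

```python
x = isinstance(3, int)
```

isinstance() returns bool

bool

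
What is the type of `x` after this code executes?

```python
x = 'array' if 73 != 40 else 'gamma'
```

Both branches of conditional are str

str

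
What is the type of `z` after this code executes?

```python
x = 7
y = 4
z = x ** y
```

positive int ** positive int = int

int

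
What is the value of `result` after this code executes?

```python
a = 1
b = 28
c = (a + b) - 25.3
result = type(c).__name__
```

a is int; b is int; c is float; result = 'float'

'float'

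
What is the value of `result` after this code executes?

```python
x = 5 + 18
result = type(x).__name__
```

x is int; result = 'int'

'int'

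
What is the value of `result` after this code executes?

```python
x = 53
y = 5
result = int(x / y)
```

x = 53; y = 5; result = 10

10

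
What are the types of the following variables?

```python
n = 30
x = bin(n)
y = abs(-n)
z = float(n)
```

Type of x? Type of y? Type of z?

bin() returns str; abs() of int returns int; float() returns float

str, int, float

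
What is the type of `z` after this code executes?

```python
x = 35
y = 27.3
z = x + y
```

int + float = float

float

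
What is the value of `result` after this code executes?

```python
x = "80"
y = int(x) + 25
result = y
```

x = '80'; y = 105; result = 105

105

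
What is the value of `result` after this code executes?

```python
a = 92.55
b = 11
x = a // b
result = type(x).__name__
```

a is float; b is int; x is float; result = 'float'

'float'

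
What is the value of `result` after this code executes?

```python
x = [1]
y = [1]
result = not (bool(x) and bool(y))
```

x = [1]; y = [1]; result = False

False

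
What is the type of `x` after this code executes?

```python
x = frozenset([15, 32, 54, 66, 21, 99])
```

frozenset() returns frozenset

frozenset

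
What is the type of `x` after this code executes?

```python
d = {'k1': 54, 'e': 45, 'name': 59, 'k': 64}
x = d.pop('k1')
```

dict.pop() returns the value

int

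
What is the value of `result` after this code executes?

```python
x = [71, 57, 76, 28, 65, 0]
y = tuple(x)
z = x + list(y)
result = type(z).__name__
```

x is list; y is tuple; z is list; result = 'list'

'list'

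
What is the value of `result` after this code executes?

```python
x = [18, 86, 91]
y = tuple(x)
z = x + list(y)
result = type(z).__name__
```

x is list; y is tuple; z is list; result = 'list'

'list'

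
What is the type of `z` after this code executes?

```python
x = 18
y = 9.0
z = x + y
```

int + float = float

float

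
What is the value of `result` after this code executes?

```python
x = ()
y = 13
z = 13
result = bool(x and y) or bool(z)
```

x = (); y = 13; z = 13; result = True

True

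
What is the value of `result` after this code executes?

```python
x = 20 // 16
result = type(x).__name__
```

x is int; result = 'int'

'int'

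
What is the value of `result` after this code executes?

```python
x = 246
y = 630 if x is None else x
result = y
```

x = 246; y = 246; result = 246

246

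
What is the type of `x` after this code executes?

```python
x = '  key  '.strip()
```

str.strip() returns str

str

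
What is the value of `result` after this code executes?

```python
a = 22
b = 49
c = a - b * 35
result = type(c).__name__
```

a is int; b is int; c is int; result = 'int'

'int'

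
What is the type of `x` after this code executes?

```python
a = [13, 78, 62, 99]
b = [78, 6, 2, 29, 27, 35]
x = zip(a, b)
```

zip() returns a zip object

zip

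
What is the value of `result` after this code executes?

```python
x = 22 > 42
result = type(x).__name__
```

x is bool; result = 'bool'

'bool'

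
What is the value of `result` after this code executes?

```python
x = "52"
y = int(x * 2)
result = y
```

x = '52'; y = 5252; result = 5252

5252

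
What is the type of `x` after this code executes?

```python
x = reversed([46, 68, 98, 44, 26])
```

reversed() on a list returns list_reverseiterator

list_reverseiterator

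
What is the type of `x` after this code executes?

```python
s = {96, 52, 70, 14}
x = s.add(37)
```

set.add() returns None (mutates in place)

NoneType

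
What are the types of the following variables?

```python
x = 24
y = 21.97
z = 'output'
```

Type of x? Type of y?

x is assigned a bare integer (no decimal point), so it is an int; y is assigned a number with a decimal point, so it is a float

int, float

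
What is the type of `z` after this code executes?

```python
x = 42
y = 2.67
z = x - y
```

int - float = float

float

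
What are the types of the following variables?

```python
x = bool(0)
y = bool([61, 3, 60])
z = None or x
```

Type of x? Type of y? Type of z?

bool() returns bool; bool() returns bool; None or bool returns the bool

bool, bool, bool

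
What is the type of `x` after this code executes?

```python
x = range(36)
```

range() returns a range object

range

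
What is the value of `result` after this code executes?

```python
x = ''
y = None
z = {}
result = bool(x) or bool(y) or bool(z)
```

x = ''; y = None; z = {}; result = False

False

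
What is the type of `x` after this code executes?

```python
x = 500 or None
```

'or' returns first truthy value

int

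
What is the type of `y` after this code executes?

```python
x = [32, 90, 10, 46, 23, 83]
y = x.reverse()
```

list.reverse() returns None

NoneType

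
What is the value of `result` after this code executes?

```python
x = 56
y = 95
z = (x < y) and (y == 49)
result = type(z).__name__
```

x is int; y is int; z is bool; result = 'bool'

'bool'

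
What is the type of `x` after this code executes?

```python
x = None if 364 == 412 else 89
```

364 == 412 is False, so the else branch is taken

int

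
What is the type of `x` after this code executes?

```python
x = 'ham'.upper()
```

str.upper() returns str

str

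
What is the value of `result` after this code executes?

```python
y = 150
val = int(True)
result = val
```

y = 150; val = 1; result = 1

1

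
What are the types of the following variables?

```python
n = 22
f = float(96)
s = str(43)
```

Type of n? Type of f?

n is assigned a bare integer (no decimal point), so it is an int; f is assigned the result of calling float(), which returns a float

int, float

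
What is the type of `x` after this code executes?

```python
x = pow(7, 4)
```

pow(int, int) returns int

int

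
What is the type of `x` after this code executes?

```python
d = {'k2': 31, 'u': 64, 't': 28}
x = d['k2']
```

Accessing dict[str, int] with str key returns int

int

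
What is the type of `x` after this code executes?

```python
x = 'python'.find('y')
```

str.find() returns int index

int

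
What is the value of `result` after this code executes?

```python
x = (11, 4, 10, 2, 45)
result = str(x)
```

x = (11, 4, 10, 2, 45); result = '(11, 4, 10, 2, 45)'

'(11, 4, 10, 2, 45)'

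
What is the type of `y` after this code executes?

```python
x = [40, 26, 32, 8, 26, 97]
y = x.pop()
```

list.pop() returns the popped element

int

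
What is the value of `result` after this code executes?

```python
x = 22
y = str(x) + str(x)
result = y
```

x = 22; y = '2222'; result = '2222'

'2222'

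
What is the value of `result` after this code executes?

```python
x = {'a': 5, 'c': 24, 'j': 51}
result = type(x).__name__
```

x is dict; result = 'dict'

'dict'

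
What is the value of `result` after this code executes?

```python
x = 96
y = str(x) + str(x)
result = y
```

x = 96; y = '9696'; result = '9696'

'9696'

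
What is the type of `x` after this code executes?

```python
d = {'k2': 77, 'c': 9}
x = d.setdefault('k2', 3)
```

dict.setdefault() returns the (existing or default) value

int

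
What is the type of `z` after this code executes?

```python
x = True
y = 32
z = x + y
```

bool + int = int (bool is subclass of int)

int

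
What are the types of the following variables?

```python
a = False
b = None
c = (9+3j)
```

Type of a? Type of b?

a is assigned the constant False, which has type bool; b is assigned None, whose type is NoneType

bool, NoneType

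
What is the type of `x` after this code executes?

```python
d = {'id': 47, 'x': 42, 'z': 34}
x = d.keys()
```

.keys() returns dict_keys view

dict_keys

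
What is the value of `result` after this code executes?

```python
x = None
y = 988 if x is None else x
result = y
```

x = None; y = 988; result = 988

988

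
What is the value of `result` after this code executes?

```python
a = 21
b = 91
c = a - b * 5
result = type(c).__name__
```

a is int; b is int; c is int; result = 'int'

'int'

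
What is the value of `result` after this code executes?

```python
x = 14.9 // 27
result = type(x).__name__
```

x is float; result = 'float'

'float'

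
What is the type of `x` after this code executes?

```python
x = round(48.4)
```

round() with no decimal places returns int

int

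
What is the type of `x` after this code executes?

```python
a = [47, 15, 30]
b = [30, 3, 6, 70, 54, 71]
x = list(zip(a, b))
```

list(zip()) returns a list of tuples

list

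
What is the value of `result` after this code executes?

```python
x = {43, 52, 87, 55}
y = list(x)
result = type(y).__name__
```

x is set; y is list; result = 'list'

'list'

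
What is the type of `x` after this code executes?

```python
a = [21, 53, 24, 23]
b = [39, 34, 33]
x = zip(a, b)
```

zip() returns a zip object

zip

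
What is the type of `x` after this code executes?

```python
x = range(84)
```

range() returns a range object

range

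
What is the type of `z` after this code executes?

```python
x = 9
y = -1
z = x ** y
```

int ** negative = float

float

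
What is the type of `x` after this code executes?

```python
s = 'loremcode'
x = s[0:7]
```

Slicing a str returns str

str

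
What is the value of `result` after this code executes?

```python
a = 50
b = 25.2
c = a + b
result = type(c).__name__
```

a is int; b is float; c is float; result = 'float'

'float'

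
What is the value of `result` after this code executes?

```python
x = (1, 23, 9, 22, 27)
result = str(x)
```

x = (1, 23, 9, 22, 27); result = '(1, 23, 9, 22, 27)'

'(1, 23, 9, 22, 27)'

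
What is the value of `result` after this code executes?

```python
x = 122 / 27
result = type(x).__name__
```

x is float; result = 'float'

'float'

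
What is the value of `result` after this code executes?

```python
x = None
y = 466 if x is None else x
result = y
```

x = None; y = 466; result = 466

466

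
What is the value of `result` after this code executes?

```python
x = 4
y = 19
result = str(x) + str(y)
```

x = 4; y = 19; result = '419'

'419'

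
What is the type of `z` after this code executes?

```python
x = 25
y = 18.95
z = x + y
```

int + float = float

float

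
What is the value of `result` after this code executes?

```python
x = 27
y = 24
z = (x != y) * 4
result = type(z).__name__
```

x is int; y is int; z is int; result = 'int'

'int'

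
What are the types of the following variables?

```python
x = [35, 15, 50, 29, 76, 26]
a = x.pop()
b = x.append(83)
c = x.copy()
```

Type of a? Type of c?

pop() returns element; copy() returns list

int, list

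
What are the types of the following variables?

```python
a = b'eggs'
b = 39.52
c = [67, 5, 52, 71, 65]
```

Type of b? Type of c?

b is assigned a number with a decimal point, so it is a float; c is assigned a list literal (square brackets)

float, list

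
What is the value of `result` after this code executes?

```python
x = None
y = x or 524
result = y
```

x = None; y = 524; result = 524

524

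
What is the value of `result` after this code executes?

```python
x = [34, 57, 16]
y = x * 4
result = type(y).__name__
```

x is list; y is list; result = 'list'

'list'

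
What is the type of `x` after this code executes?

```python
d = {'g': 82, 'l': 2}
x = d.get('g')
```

dict.get() returns value type when found

int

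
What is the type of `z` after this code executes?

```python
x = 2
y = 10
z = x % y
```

int % int = int

int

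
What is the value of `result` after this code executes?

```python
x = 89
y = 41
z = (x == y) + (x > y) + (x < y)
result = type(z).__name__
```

x is int; y is int; z is int; result = 'int'

'int'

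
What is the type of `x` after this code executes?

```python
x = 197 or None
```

'or' returns first truthy value

int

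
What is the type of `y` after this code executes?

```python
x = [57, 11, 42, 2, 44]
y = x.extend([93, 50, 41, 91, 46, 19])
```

list.extend() returns None

NoneType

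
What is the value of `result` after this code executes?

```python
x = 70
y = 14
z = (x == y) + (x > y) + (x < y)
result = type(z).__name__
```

x is int; y is int; z is int; result = 'int'

'int'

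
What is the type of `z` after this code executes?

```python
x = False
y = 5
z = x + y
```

bool + int = int (bool is subclass of int)

int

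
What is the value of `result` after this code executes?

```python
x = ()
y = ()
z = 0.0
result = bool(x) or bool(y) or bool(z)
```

x = (); y = (); z = 0.0; result = False

False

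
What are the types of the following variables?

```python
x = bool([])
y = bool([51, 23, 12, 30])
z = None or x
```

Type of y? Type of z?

bool() returns bool; None or bool returns the bool

bool, bool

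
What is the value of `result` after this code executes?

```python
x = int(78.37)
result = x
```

x = 78; result = 78

78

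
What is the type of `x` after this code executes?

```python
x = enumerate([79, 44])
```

enumerate() returns an enumerate object

enumerate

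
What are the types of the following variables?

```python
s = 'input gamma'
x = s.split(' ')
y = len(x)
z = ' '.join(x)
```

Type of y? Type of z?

len() returns int; str.join() returns str

int, str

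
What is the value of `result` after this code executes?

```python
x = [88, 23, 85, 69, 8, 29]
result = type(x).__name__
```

x is list; result = 'list'

'list'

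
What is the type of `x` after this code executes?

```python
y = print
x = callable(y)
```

callable() returns bool

bool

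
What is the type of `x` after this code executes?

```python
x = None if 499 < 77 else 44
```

499 < 77 is False, so the else branch is taken

int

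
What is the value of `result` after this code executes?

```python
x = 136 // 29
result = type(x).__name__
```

x is int; result = 'int'

'int'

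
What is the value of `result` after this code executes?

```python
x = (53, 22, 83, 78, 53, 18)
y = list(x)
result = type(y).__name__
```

x is tuple; y is list; result = 'list'

'list'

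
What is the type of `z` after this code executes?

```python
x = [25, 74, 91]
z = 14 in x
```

'in' operator returns bool

bool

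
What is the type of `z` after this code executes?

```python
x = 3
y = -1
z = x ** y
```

int ** negative = float

float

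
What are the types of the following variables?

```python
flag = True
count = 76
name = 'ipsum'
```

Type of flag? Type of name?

flag is assigned the constant True, which has type bool; name is assigned a quoted string literal, so it is a str

bool, str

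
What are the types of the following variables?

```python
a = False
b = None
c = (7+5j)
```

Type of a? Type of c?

a is assigned the constant False, which has type bool; c is assigned (7+5j), an int plus an imaginary literal (j suffix), which evaluates to complex

bool, complex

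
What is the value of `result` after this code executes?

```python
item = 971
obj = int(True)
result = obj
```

item = 971; obj = 1; result = 1

1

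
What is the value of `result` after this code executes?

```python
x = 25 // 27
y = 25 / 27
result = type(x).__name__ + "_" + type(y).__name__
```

x is int; y is float; result = 'int_float'

'int_float'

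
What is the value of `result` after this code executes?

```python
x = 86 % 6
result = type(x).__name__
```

x is int; result = 'int'

'int'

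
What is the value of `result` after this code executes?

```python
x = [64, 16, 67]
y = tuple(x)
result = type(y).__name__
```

x is list; y is tuple; result = 'tuple'

'tuple'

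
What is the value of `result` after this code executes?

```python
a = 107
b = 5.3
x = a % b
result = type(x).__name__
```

a is int; b is float; x is float; result = 'float'

'float'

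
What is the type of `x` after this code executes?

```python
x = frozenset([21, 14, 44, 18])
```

frozenset() returns frozenset

frozenset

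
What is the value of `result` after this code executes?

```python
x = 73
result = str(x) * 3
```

x = 73; result = '737373'

'737373'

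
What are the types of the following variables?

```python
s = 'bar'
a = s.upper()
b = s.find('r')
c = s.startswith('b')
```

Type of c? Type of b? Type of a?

startswith() returns bool; find() returns int; upper() returns str

bool, int, str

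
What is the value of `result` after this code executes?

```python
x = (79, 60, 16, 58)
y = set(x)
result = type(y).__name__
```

x is tuple; y is set; result = 'set'

'set'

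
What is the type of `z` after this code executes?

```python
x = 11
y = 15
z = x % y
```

int % int = int

int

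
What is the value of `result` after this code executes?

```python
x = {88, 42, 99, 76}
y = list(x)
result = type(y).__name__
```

x is set; y is list; result = 'list'

'list'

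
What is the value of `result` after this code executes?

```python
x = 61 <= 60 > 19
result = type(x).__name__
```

x is bool; result = 'bool'

'bool'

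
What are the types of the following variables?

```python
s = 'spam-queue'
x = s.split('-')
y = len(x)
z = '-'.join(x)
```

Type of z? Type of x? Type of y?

str.join() returns str; str.split() returns list; len() returns int

str, list, int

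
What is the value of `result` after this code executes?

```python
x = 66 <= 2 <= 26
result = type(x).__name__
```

x is bool; result = 'bool'

'bool'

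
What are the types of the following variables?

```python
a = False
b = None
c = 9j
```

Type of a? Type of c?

a is assigned the constant False, which has type bool; c is assigned 9j, an imaginary literal (j suffix), which has type complex

bool, complex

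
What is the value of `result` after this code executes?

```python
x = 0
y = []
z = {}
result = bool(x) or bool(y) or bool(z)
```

x = 0; y = []; z = {}; result = False

False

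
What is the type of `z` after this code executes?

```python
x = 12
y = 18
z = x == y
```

Equality comparison returns bool

bool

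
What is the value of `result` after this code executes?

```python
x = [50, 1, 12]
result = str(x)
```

x = [50, 1, 12]; result = '[50, 1, 12]'

'[50, 1, 12]'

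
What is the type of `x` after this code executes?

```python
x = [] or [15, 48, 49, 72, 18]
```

'or' returns first truthy value (list)

list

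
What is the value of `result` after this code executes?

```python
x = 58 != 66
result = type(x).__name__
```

x is bool; result = 'bool'

'bool'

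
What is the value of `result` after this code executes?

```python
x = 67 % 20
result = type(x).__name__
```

x is int; result = 'int'

'int'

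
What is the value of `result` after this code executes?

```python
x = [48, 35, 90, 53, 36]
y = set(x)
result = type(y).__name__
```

x is list; y is set; result = 'set'

'set'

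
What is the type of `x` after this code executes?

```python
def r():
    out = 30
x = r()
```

Function without return returns None

NoneType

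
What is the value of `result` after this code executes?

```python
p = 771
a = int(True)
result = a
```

p = 771; a = 1; result = 1

1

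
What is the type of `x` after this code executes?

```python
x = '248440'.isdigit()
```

str.isdigit() returns bool

bool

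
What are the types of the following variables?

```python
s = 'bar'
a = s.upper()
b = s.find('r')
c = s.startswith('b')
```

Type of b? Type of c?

find() returns int; startswith() returns bool

int, bool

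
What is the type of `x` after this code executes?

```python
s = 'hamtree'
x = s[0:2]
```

Slicing a str returns str

str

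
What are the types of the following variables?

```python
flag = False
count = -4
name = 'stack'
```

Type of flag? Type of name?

flag is assigned the constant False, which has type bool; name is assigned a quoted string literal, so it is a str

bool, str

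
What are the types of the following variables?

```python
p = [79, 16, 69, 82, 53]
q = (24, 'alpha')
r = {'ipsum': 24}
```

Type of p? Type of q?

p is assigned a list literal (square brackets); q is assigned a tuple (parenthesized, comma-separated values)

list, tuple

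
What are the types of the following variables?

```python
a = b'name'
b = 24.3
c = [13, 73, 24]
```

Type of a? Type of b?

a is assigned a bytes literal (b'...' prefix); b is assigned a number with a decimal point, so it is a float

bytes, float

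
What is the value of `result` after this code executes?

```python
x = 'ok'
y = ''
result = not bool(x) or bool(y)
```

x = 'ok'; y = ''; result = False

False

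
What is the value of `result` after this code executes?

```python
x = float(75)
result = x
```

x = 75.0; result = 75.0

75.0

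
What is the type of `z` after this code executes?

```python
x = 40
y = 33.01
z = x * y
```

int * float = float

float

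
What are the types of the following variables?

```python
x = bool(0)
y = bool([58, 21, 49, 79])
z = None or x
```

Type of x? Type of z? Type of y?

bool() returns bool; None or bool returns the bool; bool() returns bool

bool, bool, bool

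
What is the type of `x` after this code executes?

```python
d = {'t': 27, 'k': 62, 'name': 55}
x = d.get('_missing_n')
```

dict.get() returns None when key not found

NoneType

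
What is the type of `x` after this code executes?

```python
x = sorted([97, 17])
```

sorted() always returns list

list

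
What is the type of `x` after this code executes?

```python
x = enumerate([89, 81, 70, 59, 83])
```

enumerate() returns an enumerate object

enumerate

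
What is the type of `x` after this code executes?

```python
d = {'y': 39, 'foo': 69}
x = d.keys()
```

.keys() returns dict_keys view

dict_keys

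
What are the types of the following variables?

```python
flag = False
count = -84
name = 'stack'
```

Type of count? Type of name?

count is assigned a bare integer (no decimal point), so it is an int; name is assigned a quoted string literal, so it is a str

int, str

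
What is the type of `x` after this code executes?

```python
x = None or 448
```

'or' with None returns the other truthy value

int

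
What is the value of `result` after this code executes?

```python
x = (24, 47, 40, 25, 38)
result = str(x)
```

x = (24, 47, 40, 25, 38); result = '(24, 47, 40, 25, 38)'

'(24, 47, 40, 25, 38)'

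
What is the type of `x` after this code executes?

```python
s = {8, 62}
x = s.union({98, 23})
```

set.union() returns a new set

set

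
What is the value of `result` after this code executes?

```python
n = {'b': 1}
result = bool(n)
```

n = {'b': 1}; result = True

True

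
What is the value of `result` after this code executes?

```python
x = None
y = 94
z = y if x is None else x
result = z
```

x = None; y = 94; z = 94; result = 94

94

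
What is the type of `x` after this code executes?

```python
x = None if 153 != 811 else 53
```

153 != 811 is True, so the if branch is taken

NoneType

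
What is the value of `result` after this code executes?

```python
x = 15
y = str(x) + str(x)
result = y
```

x = 15; y = '1515'; result = '1515'

'1515'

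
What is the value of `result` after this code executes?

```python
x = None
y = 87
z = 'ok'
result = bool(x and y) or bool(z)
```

x = None; y = 87; z = 'ok'; result = True

True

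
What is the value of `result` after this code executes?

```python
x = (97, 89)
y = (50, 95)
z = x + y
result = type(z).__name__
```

x is tuple; y is tuple; z is tuple; result = 'tuple'

'tuple'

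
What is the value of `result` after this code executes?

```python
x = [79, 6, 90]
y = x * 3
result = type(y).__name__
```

x is list; y is list; result = 'list'

'list'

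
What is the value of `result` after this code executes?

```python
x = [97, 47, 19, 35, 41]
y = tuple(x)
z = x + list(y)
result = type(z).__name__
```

x is list; y is tuple; z is list; result = 'list'

'list'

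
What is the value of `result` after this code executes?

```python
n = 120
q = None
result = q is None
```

n = 120; q = None; result = True

True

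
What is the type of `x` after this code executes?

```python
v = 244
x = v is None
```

'is' comparison returns bool

bool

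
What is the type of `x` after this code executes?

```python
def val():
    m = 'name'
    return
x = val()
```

Bare return returns None

NoneType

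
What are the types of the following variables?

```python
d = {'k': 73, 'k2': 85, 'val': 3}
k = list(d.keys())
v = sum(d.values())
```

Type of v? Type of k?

sum of ints is int; list() converts to list

int, list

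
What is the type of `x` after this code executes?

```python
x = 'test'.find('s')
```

str.find() returns int index

int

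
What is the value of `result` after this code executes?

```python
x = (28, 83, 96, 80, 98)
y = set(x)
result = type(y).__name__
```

x is tuple; y is set; result = 'set'

'set'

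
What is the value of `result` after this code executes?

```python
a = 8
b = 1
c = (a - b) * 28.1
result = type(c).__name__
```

a is int; b is int; c is float; result = 'float'

'float'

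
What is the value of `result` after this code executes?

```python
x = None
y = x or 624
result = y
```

x = None; y = 624; result = 624

624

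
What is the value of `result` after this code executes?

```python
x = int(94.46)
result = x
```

x = 94; result = 94

94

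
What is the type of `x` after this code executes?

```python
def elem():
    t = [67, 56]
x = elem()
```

Function without return returns None

NoneType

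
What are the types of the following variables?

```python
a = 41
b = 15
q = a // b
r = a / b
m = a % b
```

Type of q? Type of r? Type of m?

// returns int; / returns float; % of ints returns int

int, float, int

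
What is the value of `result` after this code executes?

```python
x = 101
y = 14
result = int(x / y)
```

x = 101; y = 14; result = 7

7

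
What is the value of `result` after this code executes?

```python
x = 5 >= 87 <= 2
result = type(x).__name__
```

x is bool; result = 'bool'

'bool'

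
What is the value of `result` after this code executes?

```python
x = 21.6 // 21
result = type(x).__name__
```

x is float; result = 'float'

'float'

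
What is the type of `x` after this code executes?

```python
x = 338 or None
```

'or' returns first truthy value

int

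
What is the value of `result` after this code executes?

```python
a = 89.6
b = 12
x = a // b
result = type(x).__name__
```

a is float; b is int; x is float; result = 'float'

'float'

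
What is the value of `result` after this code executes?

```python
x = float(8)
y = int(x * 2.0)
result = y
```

x = 8.0; y = 16; result = 16

16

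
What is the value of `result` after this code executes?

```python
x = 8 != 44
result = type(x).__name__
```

x is bool; result = 'bool'

'bool'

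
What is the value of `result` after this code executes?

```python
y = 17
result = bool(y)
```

y = 17; result = True

True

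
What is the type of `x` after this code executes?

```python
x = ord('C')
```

ord() returns int (code point)

int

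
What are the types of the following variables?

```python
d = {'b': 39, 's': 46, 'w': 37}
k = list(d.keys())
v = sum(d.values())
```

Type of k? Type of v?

list() converts to list; sum of ints is int

list, int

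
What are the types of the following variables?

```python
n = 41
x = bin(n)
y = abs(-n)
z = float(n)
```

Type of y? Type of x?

abs() of int returns int; bin() returns str

int, str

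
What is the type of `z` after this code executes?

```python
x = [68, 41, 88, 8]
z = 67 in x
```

'in' operator returns bool

bool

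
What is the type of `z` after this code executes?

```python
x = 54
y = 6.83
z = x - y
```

int - float = float

float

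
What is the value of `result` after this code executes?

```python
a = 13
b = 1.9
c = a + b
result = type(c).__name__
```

a is int; b is float; c is float; result = 'float'

'float'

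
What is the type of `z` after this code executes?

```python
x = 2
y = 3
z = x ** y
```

positive int ** positive int = int

int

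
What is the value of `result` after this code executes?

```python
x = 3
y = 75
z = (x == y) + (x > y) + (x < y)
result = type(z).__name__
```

x is int; y is int; z is int; result = 'int'

'int'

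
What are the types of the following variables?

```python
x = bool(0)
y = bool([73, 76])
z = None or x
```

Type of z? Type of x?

None or bool returns the bool; bool() returns bool

bool, bool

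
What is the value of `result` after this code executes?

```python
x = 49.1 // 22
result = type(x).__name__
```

x is float; result = 'float'

'float'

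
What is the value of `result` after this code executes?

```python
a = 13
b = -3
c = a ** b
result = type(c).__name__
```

a is int; b is int; c is float; result = 'float'

'float'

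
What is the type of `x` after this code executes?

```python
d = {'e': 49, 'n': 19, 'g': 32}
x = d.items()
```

dict.items() returns dict_items view

dict_items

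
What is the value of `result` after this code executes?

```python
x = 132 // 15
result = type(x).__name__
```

x is int; result = 'int'

'int'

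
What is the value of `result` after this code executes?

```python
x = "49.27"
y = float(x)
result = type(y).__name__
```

x is str; y is float; result = 'float'

'float'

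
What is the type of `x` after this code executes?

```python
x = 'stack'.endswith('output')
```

str.endswith() returns bool

bool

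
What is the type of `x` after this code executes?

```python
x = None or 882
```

'or' with None returns the other truthy value

int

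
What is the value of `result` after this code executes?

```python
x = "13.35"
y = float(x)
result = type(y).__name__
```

x is str; y is float; result = 'float'

'float'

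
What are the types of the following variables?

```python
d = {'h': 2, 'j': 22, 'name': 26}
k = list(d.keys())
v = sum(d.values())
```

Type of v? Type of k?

sum of ints is int; list() converts to list

int, list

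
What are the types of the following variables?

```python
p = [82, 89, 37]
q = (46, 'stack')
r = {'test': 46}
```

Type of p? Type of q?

p is assigned a list literal (square brackets); q is assigned a tuple (parenthesized, comma-separated values)

list, tuple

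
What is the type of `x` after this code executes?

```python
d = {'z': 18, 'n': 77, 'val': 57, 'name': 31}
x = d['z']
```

Accessing dict[str, int] with str key returns int

int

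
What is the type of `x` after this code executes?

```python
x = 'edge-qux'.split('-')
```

str.split() returns list

list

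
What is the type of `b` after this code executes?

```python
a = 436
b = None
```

None has type NoneType

NoneType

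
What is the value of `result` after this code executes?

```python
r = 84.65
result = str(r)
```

r = 84.65; result = '84.65'

'84.65'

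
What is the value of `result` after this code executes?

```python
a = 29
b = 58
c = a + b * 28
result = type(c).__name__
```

a is int; b is int; c is int; result = 'int'

'int'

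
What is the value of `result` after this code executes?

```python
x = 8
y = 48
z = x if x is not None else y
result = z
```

x = 8; y = 48; z = 8; result = 8

8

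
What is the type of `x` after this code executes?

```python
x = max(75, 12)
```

max() of ints returns int

int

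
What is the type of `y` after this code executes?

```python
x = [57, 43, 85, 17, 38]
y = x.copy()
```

list.copy() returns list

list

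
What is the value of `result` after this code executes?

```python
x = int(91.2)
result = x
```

x = 91; result = 91

91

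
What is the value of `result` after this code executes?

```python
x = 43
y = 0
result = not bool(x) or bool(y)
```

x = 43; y = 0; result = False

False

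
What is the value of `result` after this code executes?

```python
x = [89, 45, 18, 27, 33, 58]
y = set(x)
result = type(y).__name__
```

x is list; y is set; result = 'set'

'set'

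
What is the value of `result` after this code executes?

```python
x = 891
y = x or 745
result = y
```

x = 891; y = 891; result = 891

891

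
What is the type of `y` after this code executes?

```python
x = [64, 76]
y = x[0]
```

Indexing list[int] returns int

int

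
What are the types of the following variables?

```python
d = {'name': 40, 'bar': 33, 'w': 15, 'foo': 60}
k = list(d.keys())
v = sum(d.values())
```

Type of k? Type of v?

list() converts to list; sum of ints is int

list, int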